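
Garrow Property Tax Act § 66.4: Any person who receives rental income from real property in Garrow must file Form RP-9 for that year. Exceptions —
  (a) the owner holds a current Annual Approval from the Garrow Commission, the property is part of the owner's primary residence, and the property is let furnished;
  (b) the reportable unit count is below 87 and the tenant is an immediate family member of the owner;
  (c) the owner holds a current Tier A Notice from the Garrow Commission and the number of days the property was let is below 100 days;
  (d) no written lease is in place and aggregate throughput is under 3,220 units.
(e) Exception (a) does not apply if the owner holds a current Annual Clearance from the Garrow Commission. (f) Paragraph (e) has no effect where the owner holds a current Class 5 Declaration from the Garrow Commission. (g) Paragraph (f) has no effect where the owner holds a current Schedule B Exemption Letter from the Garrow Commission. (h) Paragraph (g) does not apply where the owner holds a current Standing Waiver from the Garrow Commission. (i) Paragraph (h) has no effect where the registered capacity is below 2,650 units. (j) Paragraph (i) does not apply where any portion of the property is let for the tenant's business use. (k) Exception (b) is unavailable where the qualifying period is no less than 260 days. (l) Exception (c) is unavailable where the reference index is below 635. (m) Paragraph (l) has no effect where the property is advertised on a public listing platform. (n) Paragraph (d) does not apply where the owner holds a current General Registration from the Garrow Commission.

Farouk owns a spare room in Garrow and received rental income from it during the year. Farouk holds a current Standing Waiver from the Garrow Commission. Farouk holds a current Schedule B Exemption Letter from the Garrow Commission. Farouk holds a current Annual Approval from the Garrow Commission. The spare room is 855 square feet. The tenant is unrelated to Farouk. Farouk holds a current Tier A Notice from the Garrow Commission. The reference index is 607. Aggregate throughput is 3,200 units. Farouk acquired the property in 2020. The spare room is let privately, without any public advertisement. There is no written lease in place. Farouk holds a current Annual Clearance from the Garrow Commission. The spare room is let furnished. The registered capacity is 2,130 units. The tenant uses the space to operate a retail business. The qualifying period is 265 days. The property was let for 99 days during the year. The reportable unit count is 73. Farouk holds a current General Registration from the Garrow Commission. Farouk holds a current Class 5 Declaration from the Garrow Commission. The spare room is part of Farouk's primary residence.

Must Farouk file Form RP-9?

No — exception (a) applies; Farouk is not required to file Form RP-9.

All of (a)'s requirements are met (a current Annual Approval is held; the spare room is part of the primary residence; the property is let furnished). Applying paragraphs (e)–(j): (e) operates (a current Annual Clearance is held), but is displaced by (f): (f) operates against (e): a current Class 5 Declaration is held. (g) would limit (f) — a current Schedule B Exemption Letter is held — but (h) sets (g) aside: (h) is triggered — a current Standing Waiver is held. (i) is triggered (the registered capacity is 2,130 units, below the 2,650 units limit), but is displaced by (j): (j) operates against (i): the space is let for business use. So (a) applies.
Exception (b) does not apply: the tenant is unrelated to the owner.
Exception (c) is satisfied on its face — a current Tier A Notice is held; the number of days the property was let is 99 days, below the 100 days limit. However, paragraphs (l)–(m) must be considered: (l) operates against (c): the reference index is 607, below the 635 limit. (m) is not triggered (the property is let privately without advertisement), so (l) stands. (c) is therefore removed.
Exception (d)'s conditions are all satisfied: there is no written lease; aggregate throughput is 3,200 units, under the 3,220 units limit. Turning to paragraph (n): (n) operates against (d): a current General Registration is held. So (d) is unavailable.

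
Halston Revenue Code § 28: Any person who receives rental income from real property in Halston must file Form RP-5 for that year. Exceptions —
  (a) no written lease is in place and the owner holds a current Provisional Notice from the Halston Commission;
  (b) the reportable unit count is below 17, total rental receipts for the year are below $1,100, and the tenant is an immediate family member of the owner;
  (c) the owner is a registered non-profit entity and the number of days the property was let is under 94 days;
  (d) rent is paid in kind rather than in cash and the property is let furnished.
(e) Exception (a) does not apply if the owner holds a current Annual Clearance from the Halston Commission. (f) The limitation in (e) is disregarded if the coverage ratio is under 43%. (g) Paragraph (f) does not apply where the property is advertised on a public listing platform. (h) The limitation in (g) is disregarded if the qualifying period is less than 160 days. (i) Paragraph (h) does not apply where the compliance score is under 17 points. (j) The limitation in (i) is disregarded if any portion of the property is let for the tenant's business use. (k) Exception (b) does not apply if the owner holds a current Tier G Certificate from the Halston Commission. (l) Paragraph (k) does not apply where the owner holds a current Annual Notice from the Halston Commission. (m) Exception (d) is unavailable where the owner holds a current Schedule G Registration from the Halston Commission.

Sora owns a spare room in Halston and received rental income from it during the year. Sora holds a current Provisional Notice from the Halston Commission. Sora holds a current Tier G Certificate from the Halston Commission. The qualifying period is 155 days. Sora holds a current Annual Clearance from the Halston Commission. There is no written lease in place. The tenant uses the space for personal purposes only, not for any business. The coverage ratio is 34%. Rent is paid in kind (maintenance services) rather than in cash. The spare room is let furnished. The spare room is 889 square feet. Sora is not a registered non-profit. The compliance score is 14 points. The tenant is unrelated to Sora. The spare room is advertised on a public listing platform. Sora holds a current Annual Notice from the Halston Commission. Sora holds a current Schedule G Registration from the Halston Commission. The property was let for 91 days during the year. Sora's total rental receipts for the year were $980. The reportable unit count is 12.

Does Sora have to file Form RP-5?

Yes — Sora must file Form RP-5.

Exception (a)'s conditions are all satisfied: there is no written lease; a current Provisional Notice is held. But: (e) operates — a current Annual Clearance is held. (f) would limit (e) — the coverage ratio is 34%, under the 43% limit — but (g) sets (f) aside: (g) operates against (f): the property is publicly advertised. (h) would limit (g) — the qualifying period is 155 days, less than the 160 days limit — but (i) sets (h) aside: (i) is triggered — the compliance score is 14 points, under the 17 points limit. (j), which would lift (i), is not engaged — the space is used for personal purposes only. Exception (a) does not apply.
Exception (b) fails — the tenant is unrelated to the owner.
Exception (c) does not apply: Sora is not a registered non-profit.
Exception (d) is satisfied on its face — rent is paid in kind; the property is let furnished. But: (m) applies — a current Schedule G Registration is held. So (d) is unavailable.
No exception displaces § 28.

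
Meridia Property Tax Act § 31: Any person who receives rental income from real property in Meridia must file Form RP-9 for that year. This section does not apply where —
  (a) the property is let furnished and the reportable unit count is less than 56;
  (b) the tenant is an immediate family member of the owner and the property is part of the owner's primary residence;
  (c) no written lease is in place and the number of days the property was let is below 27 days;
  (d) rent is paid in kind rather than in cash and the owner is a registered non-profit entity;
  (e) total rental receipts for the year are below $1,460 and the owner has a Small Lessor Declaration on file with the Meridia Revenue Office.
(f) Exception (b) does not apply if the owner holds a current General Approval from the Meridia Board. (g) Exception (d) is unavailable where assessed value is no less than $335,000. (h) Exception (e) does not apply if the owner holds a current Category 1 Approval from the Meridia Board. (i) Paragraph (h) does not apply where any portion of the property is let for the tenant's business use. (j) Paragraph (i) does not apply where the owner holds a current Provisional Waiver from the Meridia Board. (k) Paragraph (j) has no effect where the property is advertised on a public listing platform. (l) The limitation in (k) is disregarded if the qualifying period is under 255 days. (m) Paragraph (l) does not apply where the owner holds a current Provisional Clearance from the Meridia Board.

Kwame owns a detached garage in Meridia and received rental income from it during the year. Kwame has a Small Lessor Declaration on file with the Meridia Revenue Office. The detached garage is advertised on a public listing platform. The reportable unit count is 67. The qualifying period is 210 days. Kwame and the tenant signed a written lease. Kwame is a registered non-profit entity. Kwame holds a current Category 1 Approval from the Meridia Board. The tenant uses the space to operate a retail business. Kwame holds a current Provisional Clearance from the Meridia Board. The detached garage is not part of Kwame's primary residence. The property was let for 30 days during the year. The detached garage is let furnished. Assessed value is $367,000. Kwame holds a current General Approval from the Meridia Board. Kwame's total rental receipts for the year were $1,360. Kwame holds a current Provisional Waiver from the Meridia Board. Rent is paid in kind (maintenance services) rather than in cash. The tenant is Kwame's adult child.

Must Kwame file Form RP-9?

No — exception (e) applies; Kwame is not required to file Form RP-9.

Exception (a) does not apply: the reportable unit count is 67, not less than 56.
Exception (b) requires that the property is part of the owner's primary residence; but the detached garage is not part of the primary residence, so (b) is unavailable.
Exception (c) does not apply: a written lease is in place.
Exception (d)'s conditions are all satisfied: rent is paid in kind; Kwame is a registered non-profit. Turning to paragraph (g): (g) operates against (d): assessed value is $367,000, meeting the $335,000 threshold. So (d) is unavailable.
Exception (e): total rental receipts for the year are $1,360, below the $1,460 limit; a Small Lessor Declaration is on file — every condition holds. As to paragraphs (h)–(m): (h) operates (a current Category 1 Approval is held), but is displaced by (i): (i) operates against (h): the space is let for business use. (j) would limit (i) — a current Provisional Waiver is held — but (k) sets (j) aside: (k) operates against (j): the property is publicly advertised. (l) would limit (k) — the qualifying period is 210 days, under the 255 days limit — but (m) sets (l) aside: (m) operates against (l): a current Provisional Clearance is held. Exception (e) stands.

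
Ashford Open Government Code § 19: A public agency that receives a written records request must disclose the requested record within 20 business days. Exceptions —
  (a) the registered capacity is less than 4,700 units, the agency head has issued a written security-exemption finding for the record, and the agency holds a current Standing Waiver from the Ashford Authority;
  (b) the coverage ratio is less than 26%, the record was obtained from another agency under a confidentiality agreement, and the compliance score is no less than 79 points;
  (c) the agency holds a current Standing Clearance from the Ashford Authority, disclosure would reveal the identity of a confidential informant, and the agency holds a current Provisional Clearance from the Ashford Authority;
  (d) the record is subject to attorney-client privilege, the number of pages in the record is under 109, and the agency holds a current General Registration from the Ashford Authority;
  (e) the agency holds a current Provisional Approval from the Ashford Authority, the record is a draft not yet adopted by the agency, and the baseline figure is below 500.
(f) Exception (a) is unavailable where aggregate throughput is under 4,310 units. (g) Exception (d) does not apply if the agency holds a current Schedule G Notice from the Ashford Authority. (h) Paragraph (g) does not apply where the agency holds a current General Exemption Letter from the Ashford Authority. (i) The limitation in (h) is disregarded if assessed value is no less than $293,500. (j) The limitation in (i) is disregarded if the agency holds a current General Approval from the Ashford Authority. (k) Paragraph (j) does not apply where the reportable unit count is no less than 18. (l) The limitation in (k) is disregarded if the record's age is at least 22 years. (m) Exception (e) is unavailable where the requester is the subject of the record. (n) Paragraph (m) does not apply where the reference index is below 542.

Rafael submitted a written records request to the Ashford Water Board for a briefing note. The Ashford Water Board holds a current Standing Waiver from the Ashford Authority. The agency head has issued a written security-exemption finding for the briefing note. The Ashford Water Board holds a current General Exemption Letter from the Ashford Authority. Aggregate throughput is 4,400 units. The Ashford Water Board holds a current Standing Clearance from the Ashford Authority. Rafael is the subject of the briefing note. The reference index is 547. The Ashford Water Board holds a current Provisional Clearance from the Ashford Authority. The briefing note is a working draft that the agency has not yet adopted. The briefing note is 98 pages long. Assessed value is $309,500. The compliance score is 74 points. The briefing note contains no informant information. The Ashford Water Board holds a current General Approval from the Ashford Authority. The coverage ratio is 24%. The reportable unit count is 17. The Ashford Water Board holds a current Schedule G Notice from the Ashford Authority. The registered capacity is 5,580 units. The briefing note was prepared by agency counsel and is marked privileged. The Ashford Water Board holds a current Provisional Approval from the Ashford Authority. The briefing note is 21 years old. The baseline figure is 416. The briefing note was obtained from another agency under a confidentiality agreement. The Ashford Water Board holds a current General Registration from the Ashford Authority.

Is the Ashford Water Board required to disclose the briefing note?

Exception (a) requires that the registered capacity is less than 4,700 units; but the registered capacity is 5,580 units, not less than 4,700 units, so (a) is unavailable.
Exception (b) fails — the compliance score is 74 points, short of 79 points.
Exception (c) fails — the briefing note contains no informant information.
Exception (d) is satisfied on its face — the briefing note is privileged; the number of pages in the record is 98, under the 109 limit; a current General Registration is held. As to paragraphs (g)–(l): (g) is triggered (a current Schedule G Notice is held), but is overridden by (h): (h) operates against (g): a current General Exemption Letter is held. (i) would limit (h) — assessed value is $309,500, meeting the $293,500 threshold — but (j) sets (i) aside: (j) operates against (i): a current General Approval is held. (k), which would lift (j), does not operate here — the reportable unit count is 17, short of 18. (d) remains available.
Exception (e): a current Provisional Approval is held; the briefing note is an unadopted draft; the baseline figure is 416, below the 500 limit — every condition holds. But: (m) operates against (e): Rafael is the subject of the briefing note. (n), which would lift (m), is not engaged — the reference index is 547, not below 542. So (e) is unavailable.

No — exception (d) applies; the Ashford Water Board is not required to disclose the briefing note.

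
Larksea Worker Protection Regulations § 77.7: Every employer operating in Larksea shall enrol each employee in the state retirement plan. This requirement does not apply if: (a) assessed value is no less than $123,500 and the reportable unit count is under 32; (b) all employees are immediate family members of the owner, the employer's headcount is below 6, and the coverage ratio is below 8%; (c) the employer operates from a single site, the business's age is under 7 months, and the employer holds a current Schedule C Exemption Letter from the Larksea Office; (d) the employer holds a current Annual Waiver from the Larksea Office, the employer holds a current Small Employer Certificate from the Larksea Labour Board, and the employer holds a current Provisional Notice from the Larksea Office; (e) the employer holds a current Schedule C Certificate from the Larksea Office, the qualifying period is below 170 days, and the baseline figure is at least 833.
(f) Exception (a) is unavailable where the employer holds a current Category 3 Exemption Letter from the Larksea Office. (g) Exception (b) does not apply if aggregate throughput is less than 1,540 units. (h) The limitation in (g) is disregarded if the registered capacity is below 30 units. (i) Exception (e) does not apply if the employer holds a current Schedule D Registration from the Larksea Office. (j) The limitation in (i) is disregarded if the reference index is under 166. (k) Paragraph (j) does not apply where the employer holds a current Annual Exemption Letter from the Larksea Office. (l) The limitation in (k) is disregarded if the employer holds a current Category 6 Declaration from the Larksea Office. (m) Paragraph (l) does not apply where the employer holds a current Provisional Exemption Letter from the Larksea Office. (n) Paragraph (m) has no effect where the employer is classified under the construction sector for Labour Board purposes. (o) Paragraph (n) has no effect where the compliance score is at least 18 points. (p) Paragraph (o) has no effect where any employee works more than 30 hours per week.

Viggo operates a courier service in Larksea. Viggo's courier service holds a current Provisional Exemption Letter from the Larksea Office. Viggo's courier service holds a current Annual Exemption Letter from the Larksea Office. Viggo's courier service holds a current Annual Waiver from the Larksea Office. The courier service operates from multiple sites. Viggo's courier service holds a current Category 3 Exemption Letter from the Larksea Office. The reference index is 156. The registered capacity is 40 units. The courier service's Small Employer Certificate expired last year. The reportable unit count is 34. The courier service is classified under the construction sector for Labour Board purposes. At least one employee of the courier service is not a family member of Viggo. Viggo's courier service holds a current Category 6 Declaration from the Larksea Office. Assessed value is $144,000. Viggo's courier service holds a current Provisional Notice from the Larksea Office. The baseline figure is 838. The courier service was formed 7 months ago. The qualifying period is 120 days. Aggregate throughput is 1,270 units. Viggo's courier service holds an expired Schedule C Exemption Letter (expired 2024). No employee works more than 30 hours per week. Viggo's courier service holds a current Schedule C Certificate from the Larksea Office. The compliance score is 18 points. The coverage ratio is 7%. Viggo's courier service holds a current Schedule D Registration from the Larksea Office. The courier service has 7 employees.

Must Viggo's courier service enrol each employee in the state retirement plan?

Exception (a) requires that the reportable unit count is under 32; but the reportable unit count is 34, not under 32, so (a) is unavailable.
Exception (b) requires that all employees are immediate family members of the owner; but at least one employee is not a family member, so (b) is unavailable.
Exception (c) requires that the employer operates from a single site; but the employer operates from multiple sites, so (c) is unavailable.
Exception (d) does not apply: the Small Employer Certificate has expired.
Exception (e) is satisfied on its face — a current Schedule C Certificate is held; the qualifying period is 120 days, below the 170 days limit; the baseline figure is 838, meeting the 833 threshold. But: (i) operates — a current Schedule D Registration is held. (j) applies (the reference index is 156, under the 166 limit), but yields to (k): (k) operates against (j): a current Annual Exemption Letter is held. (l) would limit (k) — a current Category 6 Declaration is held — but (m) sets (l) aside: (m) applies — a current Provisional Exemption Letter is held. (n) would limit (m) — the courier service is classified under the construction sector — but (o) sets (n) aside: (o) operates — the compliance score is 18 points, meeting the 18 points threshold. (p) is not engaged (no employee exceeds 30 hours/week), so (o) stands. So (e) is unavailable.
Every exception is unavailable, so the rule governs.

Yes — Viggo's courier service must enrol each employee in the state retirement plan.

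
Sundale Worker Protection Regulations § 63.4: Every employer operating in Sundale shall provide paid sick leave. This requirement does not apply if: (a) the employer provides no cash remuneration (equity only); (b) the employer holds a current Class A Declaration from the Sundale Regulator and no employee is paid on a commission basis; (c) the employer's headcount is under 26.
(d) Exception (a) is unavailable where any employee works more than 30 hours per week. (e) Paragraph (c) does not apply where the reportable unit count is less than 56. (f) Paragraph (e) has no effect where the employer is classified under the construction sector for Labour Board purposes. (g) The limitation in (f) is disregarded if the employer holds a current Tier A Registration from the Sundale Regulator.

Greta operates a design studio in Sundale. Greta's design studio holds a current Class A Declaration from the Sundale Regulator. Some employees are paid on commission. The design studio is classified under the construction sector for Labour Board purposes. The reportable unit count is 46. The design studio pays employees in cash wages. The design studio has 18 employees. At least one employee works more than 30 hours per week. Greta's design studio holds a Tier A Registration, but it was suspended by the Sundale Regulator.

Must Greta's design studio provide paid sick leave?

No — exception (c) applies; Greta's design studio is not required to provide paid sick leave.

Exception (a) fails — employees are paid cash wages.
Exception (b) fails — some employees are paid on commission.
All of (c)'s requirements are met (the employer's headcount is 18, under the 26 limit). Under paragraphs (e)–(g): (e) operates (the reportable unit count is 46, less than the 56 limit), but is overridden by (f): (f) is engaged — the design studio is classified under the construction sector. (g), which would lift (f), does not operate here — no current Tier A Registration is held. Exception (c) stands.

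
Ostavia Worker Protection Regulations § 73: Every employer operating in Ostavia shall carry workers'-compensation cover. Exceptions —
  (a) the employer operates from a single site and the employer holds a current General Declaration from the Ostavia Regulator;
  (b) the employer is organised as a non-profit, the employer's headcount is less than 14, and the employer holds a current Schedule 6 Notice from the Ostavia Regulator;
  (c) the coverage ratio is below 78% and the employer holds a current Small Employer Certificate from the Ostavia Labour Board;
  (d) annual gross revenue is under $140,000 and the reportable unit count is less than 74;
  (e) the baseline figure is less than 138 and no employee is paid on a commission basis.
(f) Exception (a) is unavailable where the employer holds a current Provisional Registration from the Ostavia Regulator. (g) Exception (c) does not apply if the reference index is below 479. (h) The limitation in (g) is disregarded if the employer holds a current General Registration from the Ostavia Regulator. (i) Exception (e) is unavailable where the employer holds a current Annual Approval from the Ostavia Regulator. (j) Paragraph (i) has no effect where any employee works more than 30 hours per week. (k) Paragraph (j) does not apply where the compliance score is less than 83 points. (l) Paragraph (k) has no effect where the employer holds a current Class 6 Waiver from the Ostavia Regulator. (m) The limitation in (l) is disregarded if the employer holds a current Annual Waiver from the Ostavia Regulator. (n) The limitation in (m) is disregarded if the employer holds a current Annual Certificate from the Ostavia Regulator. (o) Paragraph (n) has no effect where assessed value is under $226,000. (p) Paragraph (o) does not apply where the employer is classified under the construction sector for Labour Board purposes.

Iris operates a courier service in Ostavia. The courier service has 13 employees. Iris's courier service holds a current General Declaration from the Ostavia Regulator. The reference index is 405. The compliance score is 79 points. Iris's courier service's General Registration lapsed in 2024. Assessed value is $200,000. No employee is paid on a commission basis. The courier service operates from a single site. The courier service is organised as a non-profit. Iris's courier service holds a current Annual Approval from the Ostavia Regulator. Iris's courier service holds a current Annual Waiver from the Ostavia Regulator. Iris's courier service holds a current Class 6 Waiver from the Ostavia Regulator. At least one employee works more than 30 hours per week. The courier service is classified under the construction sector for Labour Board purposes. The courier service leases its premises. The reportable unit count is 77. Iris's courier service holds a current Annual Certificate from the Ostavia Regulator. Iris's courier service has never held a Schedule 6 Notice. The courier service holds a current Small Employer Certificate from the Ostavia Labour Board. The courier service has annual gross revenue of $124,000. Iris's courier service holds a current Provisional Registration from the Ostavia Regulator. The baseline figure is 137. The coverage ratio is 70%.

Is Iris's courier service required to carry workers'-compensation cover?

All of (a)'s requirements are met (the employer operates from a single site; a current General Declaration is held). Turning to paragraph (f): (f) operates against (a): a current Provisional Registration is held. So (a) is unavailable.
Exception (b) requires that the employer holds a current Schedule 6 Notice from the Ostavia Regulator; but no current Schedule 6 Notice is held, so (b) is unavailable.
All of (c)'s requirements are met (the coverage ratio is 70%, below the 78% limit; a current Small Employer Certificate is held). Turning to paragraphs (g)–(h): (g) is triggered — the reference index is 405, below the 479 limit. (h) is not engaged (the General Registration is not current), so (g) stands. (c) is therefore removed.
Exception (d) requires that the reportable unit count is less than 74; but the reportable unit count is 77, not less than 74, so (d) is unavailable.
Exception (e) is satisfied on its face — the baseline figure is 137, less than the 138 limit; no employee is paid on commission. Under paragraphs (i)–(p): (i) would limit (e) — a current Annual Approval is held — but (j) sets (i) aside: (j) operates — at least one employee exceeds 30 hours/week. (k) is triggered (the compliance score is 79 points, less than the 83 points limit), but yields to (l): (l) applies — a current Class 6 Waiver is held. (m) would limit (l) — a current Annual Waiver is held — but (n) sets (m) aside: (n) is engaged — a current Annual Certificate is held. (o) would limit (n) — assessed value is $200,000, under the $226,000 limit — but (p) sets (o) aside: (p) operates against (o): the courier service is classified under the construction sector. Exception (e) stands.

No — exception (e) applies; Iris's courier service is not required to carry workers'-compensation cover.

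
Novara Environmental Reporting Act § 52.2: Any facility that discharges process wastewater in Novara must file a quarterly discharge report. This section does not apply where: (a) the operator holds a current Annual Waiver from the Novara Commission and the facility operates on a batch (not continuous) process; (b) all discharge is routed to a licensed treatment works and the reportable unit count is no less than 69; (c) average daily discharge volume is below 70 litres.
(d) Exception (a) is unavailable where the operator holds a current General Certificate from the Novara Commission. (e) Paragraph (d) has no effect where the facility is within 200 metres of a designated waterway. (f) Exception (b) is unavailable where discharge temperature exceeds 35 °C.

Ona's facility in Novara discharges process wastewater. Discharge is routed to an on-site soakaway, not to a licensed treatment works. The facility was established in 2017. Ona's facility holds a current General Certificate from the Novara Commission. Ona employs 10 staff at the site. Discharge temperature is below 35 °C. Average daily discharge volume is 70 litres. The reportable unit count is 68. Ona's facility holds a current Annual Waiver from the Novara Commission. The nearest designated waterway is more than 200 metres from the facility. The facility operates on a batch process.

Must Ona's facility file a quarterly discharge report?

Exception (a)'s conditions are all satisfied: a current Annual Waiver is held; the facility operates on a batch process. But applying paragraphs (d)–(e): (d) applies — a current General Certificate is held. (e), which would lift (d), is inapplicable — the facility is more than 200 m from any designated waterway. So (a) is unavailable.
Exception (b) does not apply: discharge is not routed to a licensed treatment works.
Exception (c) fails — average daily discharge volume is 70 litres, not below 70 litres.
No exception applies. The general rule governs.

Yes — Ona's facility must file a quarterly discharge report.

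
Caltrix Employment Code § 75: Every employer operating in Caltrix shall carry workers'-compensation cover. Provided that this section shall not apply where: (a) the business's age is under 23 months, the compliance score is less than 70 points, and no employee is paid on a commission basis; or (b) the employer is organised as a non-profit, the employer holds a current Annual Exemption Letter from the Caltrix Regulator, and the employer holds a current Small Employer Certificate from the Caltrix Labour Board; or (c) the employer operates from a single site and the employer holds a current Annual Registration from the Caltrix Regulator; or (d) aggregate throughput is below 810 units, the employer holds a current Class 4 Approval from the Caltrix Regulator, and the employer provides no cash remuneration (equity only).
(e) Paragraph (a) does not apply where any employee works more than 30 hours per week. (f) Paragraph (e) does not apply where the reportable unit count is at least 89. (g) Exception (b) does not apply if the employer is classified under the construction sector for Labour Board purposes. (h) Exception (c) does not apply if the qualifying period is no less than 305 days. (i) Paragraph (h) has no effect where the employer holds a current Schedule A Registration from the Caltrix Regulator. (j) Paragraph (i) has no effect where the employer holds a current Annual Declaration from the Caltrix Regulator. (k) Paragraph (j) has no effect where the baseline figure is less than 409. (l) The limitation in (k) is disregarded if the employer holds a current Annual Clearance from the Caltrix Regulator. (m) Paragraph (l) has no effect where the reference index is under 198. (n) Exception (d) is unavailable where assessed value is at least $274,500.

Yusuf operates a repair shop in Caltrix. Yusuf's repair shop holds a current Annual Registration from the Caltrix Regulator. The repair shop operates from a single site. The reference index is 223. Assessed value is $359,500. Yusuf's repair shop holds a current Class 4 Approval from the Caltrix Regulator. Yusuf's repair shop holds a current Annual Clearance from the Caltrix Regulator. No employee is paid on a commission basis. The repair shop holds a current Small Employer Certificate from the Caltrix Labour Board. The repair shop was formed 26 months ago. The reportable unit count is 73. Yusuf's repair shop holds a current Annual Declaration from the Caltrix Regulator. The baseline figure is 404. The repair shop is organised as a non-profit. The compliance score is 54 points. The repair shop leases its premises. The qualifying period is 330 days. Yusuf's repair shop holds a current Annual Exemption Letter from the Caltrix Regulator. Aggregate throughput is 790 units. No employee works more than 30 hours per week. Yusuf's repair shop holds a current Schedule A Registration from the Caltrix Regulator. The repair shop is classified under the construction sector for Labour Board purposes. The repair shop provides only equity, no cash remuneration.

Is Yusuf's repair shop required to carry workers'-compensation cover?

Exception (a) requires that the business's age is under 23 months; but the business's age is 26 months, not under 23 months, so (a) is unavailable.
Exception (b) is satisfied on its face — the employer is a non-profit; a current Annual Exemption Letter is held; a current Small Employer Certificate is held. Turning to paragraph (g): (g) is triggered — the repair shop is classified under the construction sector. Exception (b) does not apply.
All of (c)'s requirements are met (the employer operates from a single site; a current Annual Registration is held). Turning to paragraphs (h)–(m): (h) is triggered — the qualifying period is 330 days, meeting the 305 days threshold. (i) would limit (h) — a current Schedule A Registration is held — but (j) sets (i) aside: (j) operates against (i): a current Annual Declaration is held. (k) would limit (j) — the baseline figure is 404, less than the 409 limit — but (l) sets (k) aside: (l) is engaged — a current Annual Clearance is held. (m) is not engaged (the reference index is 223, not under 198), so (l) stands. So (c) is unavailable.
Exception (d) is satisfied on its face — aggregate throughput is 790 units, below the 810 units limit; a current Class 4 Approval is held; remuneration is equity-only. Turning to paragraph (n): (n) is engaged — assessed value is $359,500, meeting the $274,500 threshold. Exception (d) does not apply.
Every exception is unavailable, so the rule governs.

Yes — Yusuf's repair shop must carry workers'-compensation cover.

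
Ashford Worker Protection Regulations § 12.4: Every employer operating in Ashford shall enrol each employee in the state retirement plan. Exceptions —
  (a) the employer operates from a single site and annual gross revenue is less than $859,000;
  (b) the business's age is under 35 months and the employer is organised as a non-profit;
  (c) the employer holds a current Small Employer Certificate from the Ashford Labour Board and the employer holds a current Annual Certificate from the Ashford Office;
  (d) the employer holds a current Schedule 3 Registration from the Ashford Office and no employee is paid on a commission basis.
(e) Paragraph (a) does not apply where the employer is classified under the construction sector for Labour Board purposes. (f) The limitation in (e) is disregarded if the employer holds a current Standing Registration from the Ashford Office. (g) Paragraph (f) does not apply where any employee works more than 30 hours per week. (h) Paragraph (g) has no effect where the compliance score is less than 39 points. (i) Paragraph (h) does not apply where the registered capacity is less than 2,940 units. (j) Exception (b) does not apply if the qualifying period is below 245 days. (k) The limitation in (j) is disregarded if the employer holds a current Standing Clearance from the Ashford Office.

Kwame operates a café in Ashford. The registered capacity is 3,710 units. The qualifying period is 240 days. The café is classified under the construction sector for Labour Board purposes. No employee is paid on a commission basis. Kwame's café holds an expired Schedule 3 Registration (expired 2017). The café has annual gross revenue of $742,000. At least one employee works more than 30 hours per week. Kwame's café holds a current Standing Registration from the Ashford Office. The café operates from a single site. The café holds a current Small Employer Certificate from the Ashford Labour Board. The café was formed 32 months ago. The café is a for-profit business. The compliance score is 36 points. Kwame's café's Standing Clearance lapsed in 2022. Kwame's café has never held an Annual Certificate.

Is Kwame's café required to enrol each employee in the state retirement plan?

Exception (a) is satisfied on its face — the employer operates from a single site; annual gross revenue is $742,000, less than the $859,000 limit. Applying paragraphs (e)–(i): (e) is engaged (the café is classified under the construction sector), but is itself disapplied by (f): (f) operates against (e): a current Standing Registration is held. (g) would limit (f) — at least one employee exceeds 30 hours/week — but (h) sets (g) aside: (h) is engaged — the compliance score is 36 points, less than the 39 points limit. (i) is not engaged (the registered capacity is 3,710 units, not less than 2,940 units), so (h) stands. So (a) applies.
Exception (b) fails — the employer is for-profit.
Exception (c) does not apply: no current Annual Certificate is held.
Exception (d) fails — the Schedule 3 Registration is not current.

No — exception (a) applies; Kwame's café is not required to enrol each employee in the state retirement plan.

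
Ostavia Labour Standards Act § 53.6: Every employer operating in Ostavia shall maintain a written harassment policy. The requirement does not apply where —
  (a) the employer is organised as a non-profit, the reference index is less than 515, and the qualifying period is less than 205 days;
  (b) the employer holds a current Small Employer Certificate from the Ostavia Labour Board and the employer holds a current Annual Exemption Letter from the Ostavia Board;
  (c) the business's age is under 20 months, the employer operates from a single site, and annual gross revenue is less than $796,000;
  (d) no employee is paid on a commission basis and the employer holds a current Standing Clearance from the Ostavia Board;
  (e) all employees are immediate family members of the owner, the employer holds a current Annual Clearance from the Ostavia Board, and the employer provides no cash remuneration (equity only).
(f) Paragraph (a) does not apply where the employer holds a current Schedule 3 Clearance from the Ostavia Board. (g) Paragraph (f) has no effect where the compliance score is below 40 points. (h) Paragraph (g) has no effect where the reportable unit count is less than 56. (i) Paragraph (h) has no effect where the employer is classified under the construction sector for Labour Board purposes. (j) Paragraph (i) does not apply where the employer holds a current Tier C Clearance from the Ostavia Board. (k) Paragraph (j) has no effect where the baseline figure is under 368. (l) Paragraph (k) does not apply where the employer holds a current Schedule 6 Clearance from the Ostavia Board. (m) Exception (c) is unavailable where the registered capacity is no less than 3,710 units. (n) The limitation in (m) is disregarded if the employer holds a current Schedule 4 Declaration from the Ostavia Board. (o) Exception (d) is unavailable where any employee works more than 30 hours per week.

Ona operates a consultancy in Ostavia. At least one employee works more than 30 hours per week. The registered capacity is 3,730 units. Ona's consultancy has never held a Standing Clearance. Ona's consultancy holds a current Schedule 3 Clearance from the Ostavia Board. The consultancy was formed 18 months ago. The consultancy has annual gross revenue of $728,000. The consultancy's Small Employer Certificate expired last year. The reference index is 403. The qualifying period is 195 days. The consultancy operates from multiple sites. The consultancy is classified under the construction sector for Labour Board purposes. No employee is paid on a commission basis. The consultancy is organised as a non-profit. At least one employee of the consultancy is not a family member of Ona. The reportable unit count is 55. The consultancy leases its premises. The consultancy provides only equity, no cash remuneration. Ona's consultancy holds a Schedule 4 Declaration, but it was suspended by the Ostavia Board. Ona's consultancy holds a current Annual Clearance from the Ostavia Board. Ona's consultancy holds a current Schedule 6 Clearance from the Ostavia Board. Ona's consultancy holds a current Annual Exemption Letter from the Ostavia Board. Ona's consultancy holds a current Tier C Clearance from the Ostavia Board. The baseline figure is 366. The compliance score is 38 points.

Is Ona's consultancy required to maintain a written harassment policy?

Yes — Ona's consultancy must maintain a written harassment policy.

Exception (a)'s conditions are all satisfied: the employer is a non-profit; the reference index is 403, less than the 515 limit; the qualifying period is 195 days, less than the 205 days limit. But: (f) applies — a current Schedule 3 Clearance is held. (g) would limit (f) — the compliance score is 38 points, below the 40 points limit — but (h) sets (g) aside: (h) operates against (g): the reportable unit count is 55, less than the 56 limit. (i) is engaged (the consultancy is classified under the construction sector), but is displaced by (j): (j) is triggered — a current Tier C Clearance is held. (k) is triggered (the baseline figure is 366, under the 368 limit), but is overridden by (l): (l) is engaged — a current Schedule 6 Clearance is held. So (a) is unavailable.
Exception (b) requires that the employer holds a current Small Employer Certificate from the Ostavia Labour Board; but the Small Employer Certificate has expired, so (b) is unavailable.
Exception (c) requires that the employer operates from a single site; but the employer operates from multiple sites, so (c) is unavailable.
Exception (d) requires that the employer holds a current Standing Clearance from the Ostavia Board; but there is no Standing Clearance in force, so (d) is unavailable.
Exception (e) requires that all employees are immediate family members of the owner; but at least one employee is not a family member, so (e) is unavailable.
No exception is made out. Ona's consultancy falls within the general rule.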